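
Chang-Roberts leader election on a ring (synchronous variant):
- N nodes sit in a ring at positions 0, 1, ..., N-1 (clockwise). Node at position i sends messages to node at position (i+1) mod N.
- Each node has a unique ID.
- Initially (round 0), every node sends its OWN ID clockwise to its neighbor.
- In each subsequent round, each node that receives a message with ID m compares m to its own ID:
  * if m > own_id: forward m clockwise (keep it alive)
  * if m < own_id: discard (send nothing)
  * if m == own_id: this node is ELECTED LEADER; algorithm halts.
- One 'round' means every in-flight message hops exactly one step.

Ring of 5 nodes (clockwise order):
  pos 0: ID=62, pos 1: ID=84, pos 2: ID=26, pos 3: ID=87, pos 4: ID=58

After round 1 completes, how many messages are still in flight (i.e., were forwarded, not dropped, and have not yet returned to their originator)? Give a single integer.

Round 1: pos1(id84) recv 62: drop; pos2(id26) recv 84: fwd; pos3(id87) recv 26: drop; pos4(id58) recv 87: fwd; pos0(id62) recv 58: drop
After round 1: 2 messages still in flight

Answer: 2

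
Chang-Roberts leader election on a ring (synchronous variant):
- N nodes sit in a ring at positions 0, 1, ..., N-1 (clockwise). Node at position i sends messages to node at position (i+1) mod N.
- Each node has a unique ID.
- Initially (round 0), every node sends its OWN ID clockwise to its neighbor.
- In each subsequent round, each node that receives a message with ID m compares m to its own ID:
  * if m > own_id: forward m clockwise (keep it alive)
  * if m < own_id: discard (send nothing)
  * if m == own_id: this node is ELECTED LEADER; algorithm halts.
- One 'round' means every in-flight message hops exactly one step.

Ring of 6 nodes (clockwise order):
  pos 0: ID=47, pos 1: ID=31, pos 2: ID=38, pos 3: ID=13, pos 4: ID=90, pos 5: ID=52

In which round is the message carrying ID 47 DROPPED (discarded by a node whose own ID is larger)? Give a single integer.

Round 1: pos1(id31) recv 47: fwd; pos2(id38) recv 31: drop; pos3(id13) recv 38: fwd; pos4(id90) recv 13: drop; pos5(id52) recv 90: fwd; pos0(id47) recv 52: fwd
Round 2: pos2(id38) recv 47: fwd; pos4(id90) recv 38: drop; pos0(id47) recv 90: fwd; pos1(id31) recv 52: fwd
Round 3: pos3(id13) recv 47: fwd; pos1(id31) recv 90: fwd; pos2(id38) recv 52: fwd
Round 4: pos4(id90) recv 47: drop; pos2(id38) recv 90: fwd; pos3(id13) recv 52: fwd
Round 5: pos3(id13) recv 90: fwd; pos4(id90) recv 52: drop
Round 6: pos4(id90) recv 90: ELECTED
Message ID 47 originates at pos 0; dropped at pos 4 in round 4

Answer: 4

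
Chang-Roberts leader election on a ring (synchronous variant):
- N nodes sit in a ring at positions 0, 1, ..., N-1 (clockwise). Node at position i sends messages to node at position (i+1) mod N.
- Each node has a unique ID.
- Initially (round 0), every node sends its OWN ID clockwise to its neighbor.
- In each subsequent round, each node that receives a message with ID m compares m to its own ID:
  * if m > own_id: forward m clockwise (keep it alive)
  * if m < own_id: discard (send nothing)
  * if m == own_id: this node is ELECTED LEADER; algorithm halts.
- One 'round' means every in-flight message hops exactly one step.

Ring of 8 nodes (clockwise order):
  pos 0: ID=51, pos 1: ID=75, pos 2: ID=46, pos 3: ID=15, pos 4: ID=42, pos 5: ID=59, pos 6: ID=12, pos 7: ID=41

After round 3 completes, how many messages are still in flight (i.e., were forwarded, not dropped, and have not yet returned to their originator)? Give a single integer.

Answer: 2

Derivation:
Round 1: pos1(id75) recv 51: drop; pos2(id46) recv 75: fwd; pos3(id15) recv 46: fwd; pos4(id42) recv 15: drop; pos5(id59) recv 42: drop; pos6(id12) recv 59: fwd; pos7(id41) recv 12: drop; pos0(id51) recv 41: drop
Round 2: pos3(id15) recv 75: fwd; pos4(id42) recv 46: fwd; pos7(id41) recv 59: fwd
Round 3: pos4(id42) recv 75: fwd; pos5(id59) recv 46: drop; pos0(id51) recv 59: fwd
After round 3: 2 messages still in flight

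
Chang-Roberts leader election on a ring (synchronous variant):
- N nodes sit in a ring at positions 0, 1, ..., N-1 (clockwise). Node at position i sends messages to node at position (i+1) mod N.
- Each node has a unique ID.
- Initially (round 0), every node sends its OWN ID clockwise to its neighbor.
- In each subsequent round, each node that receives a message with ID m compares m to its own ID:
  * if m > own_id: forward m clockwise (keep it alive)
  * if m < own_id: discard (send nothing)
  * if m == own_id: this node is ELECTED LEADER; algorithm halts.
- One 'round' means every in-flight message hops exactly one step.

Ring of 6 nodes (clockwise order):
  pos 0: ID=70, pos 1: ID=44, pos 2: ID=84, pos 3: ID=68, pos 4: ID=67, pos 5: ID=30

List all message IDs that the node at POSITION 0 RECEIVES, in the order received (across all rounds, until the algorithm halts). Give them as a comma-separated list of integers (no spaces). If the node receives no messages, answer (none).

Answer: 30,67,68,84

Derivation:
Round 1: pos1(id44) recv 70: fwd; pos2(id84) recv 44: drop; pos3(id68) recv 84: fwd; pos4(id67) recv 68: fwd; pos5(id30) recv 67: fwd; pos0(id70) recv 30: drop
Round 2: pos2(id84) recv 70: drop; pos4(id67) recv 84: fwd; pos5(id30) recv 68: fwd; pos0(id70) recv 67: drop
Round 3: pos5(id30) recv 84: fwd; pos0(id70) recv 68: drop
Round 4: pos0(id70) recv 84: fwd
Round 5: pos1(id44) recv 84: fwd
Round 6: pos2(id84) recv 84: ELECTED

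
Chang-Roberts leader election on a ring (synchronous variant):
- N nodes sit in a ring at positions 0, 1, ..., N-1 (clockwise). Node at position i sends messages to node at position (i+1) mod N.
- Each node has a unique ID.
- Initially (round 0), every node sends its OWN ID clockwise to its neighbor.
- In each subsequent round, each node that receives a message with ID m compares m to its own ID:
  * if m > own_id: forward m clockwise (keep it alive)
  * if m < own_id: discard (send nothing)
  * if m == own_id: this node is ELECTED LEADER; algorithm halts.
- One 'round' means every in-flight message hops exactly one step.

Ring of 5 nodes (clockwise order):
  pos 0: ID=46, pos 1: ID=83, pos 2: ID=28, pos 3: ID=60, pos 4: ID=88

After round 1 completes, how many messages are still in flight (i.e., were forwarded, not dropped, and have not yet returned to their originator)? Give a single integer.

Answer: 2

Derivation:
Round 1: pos1(id83) recv 46: drop; pos2(id28) recv 83: fwd; pos3(id60) recv 28: drop; pos4(id88) recv 60: drop; pos0(id46) recv 88: fwd
After round 1: 2 messages still in flight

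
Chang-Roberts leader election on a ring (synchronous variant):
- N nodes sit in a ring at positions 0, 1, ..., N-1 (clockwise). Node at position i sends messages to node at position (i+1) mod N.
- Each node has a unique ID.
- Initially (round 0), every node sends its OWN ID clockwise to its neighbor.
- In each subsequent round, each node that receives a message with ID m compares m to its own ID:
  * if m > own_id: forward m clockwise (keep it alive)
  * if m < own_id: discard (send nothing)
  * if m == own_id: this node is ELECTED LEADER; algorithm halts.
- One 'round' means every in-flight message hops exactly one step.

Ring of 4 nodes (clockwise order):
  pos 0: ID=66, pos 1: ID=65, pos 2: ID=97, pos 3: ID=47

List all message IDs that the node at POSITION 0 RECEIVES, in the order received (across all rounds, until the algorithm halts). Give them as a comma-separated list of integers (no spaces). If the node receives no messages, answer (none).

Round 1: pos1(id65) recv 66: fwd; pos2(id97) recv 65: drop; pos3(id47) recv 97: fwd; pos0(id66) recv 47: drop
Round 2: pos2(id97) recv 66: drop; pos0(id66) recv 97: fwd
Round 3: pos1(id65) recv 97: fwd
Round 4: pos2(id97) recv 97: ELECTED

Answer: 47,97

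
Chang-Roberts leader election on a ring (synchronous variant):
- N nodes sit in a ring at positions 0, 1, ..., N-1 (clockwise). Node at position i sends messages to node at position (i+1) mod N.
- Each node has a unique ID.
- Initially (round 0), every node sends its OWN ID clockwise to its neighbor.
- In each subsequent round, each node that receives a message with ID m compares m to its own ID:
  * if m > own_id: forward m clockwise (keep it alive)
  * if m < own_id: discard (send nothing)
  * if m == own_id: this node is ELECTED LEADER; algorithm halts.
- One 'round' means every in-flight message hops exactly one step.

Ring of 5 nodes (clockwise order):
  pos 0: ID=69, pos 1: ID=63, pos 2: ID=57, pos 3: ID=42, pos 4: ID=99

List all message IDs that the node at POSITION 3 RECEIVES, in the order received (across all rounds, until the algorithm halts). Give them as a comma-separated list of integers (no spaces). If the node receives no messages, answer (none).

Round 1: pos1(id63) recv 69: fwd; pos2(id57) recv 63: fwd; pos3(id42) recv 57: fwd; pos4(id99) recv 42: drop; pos0(id69) recv 99: fwd
Round 2: pos2(id57) recv 69: fwd; pos3(id42) recv 63: fwd; pos4(id99) recv 57: drop; pos1(id63) recv 99: fwd
Round 3: pos3(id42) recv 69: fwd; pos4(id99) recv 63: drop; pos2(id57) recv 99: fwd
Round 4: pos4(id99) recv 69: drop; pos3(id42) recv 99: fwd
Round 5: pos4(id99) recv 99: ELECTED

Answer: 57,63,69,99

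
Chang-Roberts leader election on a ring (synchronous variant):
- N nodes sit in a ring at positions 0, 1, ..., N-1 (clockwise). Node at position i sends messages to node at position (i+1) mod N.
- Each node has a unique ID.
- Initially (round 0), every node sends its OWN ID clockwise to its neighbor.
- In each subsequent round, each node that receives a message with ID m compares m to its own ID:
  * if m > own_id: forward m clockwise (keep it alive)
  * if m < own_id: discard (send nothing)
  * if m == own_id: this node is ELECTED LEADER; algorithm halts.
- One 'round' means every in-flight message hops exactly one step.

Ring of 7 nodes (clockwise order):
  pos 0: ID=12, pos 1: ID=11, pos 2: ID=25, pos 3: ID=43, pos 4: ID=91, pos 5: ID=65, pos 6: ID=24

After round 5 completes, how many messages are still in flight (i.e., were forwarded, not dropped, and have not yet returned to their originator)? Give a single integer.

Answer: 2

Derivation:
Round 1: pos1(id11) recv 12: fwd; pos2(id25) recv 11: drop; pos3(id43) recv 25: drop; pos4(id91) recv 43: drop; pos5(id65) recv 91: fwd; pos6(id24) recv 65: fwd; pos0(id12) recv 24: fwd
Round 2: pos2(id25) recv 12: drop; pos6(id24) recv 91: fwd; pos0(id12) recv 65: fwd; pos1(id11) recv 24: fwd
Round 3: pos0(id12) recv 91: fwd; pos1(id11) recv 65: fwd; pos2(id25) recv 24: drop
Round 4: pos1(id11) recv 91: fwd; pos2(id25) recv 65: fwd
Round 5: pos2(id25) recv 91: fwd; pos3(id43) recv 65: fwd
After round 5: 2 messages still in flight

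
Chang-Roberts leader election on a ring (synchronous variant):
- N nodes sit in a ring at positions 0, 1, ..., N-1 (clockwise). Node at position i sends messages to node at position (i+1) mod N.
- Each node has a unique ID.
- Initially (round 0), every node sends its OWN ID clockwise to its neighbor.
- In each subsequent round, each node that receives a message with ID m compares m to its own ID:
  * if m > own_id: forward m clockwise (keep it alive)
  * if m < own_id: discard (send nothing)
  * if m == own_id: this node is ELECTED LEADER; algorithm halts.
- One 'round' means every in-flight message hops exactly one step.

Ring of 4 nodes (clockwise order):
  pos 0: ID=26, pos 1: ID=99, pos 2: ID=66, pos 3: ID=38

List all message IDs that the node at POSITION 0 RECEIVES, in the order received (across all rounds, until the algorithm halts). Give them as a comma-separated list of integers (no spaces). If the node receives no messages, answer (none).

Answer: 38,66,99

Derivation:
Round 1: pos1(id99) recv 26: drop; pos2(id66) recv 99: fwd; pos3(id38) recv 66: fwd; pos0(id26) recv 38: fwd
Round 2: pos3(id38) recv 99: fwd; pos0(id26) recv 66: fwd; pos1(id99) recv 38: drop
Round 3: pos0(id26) recv 99: fwd; pos1(id99) recv 66: drop
Round 4: pos1(id99) recv 99: ELECTED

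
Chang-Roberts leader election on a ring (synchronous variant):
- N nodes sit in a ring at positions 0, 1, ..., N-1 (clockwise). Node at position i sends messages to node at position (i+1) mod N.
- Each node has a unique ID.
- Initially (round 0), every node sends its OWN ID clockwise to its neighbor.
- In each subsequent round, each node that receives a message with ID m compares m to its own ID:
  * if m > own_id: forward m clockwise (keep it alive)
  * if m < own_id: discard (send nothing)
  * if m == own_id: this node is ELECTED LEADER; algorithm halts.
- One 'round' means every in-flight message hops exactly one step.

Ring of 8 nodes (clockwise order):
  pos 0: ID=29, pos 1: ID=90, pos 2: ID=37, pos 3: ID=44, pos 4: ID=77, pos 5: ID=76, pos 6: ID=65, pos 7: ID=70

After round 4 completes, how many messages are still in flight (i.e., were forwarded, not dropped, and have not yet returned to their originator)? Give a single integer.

Answer: 2

Derivation:
Round 1: pos1(id90) recv 29: drop; pos2(id37) recv 90: fwd; pos3(id44) recv 37: drop; pos4(id77) recv 44: drop; pos5(id76) recv 77: fwd; pos6(id65) recv 76: fwd; pos7(id70) recv 65: drop; pos0(id29) recv 70: fwd
Round 2: pos3(id44) recv 90: fwd; pos6(id65) recv 77: fwd; pos7(id70) recv 76: fwd; pos1(id90) recv 70: drop
Round 3: pos4(id77) recv 90: fwd; pos7(id70) recv 77: fwd; pos0(id29) recv 76: fwd
Round 4: pos5(id76) recv 90: fwd; pos0(id29) recv 77: fwd; pos1(id90) recv 76: drop
After round 4: 2 messages still in flight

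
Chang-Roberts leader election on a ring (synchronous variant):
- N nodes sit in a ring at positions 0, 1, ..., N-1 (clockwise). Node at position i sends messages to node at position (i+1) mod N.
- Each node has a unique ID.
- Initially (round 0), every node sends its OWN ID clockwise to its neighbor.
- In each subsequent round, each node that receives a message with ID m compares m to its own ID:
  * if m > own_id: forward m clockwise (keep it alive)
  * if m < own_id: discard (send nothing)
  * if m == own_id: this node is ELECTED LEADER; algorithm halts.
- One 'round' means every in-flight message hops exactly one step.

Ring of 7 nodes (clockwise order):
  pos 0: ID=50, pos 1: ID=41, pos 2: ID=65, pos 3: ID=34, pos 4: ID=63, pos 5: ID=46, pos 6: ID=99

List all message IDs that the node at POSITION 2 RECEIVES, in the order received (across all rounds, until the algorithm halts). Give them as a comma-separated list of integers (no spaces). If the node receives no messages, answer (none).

Answer: 41,50,99

Derivation:
Round 1: pos1(id41) recv 50: fwd; pos2(id65) recv 41: drop; pos3(id34) recv 65: fwd; pos4(id63) recv 34: drop; pos5(id46) recv 63: fwd; pos6(id99) recv 46: drop; pos0(id50) recv 99: fwd
Round 2: pos2(id65) recv 50: drop; pos4(id63) recv 65: fwd; pos6(id99) recv 63: drop; pos1(id41) recv 99: fwd
Round 3: pos5(id46) recv 65: fwd; pos2(id65) recv 99: fwd
Round 4: pos6(id99) recv 65: drop; pos3(id34) recv 99: fwd
Round 5: pos4(id63) recv 99: fwd
Round 6: pos5(id46) recv 99: fwd
Round 7: pos6(id99) recv 99: ELECTED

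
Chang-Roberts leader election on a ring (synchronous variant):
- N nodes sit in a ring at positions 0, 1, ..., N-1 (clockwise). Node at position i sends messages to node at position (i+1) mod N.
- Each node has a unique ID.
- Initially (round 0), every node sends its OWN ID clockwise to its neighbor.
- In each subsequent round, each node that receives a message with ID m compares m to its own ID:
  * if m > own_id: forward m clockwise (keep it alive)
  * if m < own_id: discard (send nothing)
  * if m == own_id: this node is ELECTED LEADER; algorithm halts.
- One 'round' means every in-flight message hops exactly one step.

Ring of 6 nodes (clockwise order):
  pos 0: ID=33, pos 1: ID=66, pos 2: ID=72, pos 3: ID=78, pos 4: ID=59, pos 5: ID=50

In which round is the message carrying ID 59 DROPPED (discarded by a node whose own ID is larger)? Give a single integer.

Round 1: pos1(id66) recv 33: drop; pos2(id72) recv 66: drop; pos3(id78) recv 72: drop; pos4(id59) recv 78: fwd; pos5(id50) recv 59: fwd; pos0(id33) recv 50: fwd
Round 2: pos5(id50) recv 78: fwd; pos0(id33) recv 59: fwd; pos1(id66) recv 50: drop
Round 3: pos0(id33) recv 78: fwd; pos1(id66) recv 59: drop
Round 4: pos1(id66) recv 78: fwd
Round 5: pos2(id72) recv 78: fwd
Round 6: pos3(id78) recv 78: ELECTED
Message ID 59 originates at pos 4; dropped at pos 1 in round 3

Answer: 3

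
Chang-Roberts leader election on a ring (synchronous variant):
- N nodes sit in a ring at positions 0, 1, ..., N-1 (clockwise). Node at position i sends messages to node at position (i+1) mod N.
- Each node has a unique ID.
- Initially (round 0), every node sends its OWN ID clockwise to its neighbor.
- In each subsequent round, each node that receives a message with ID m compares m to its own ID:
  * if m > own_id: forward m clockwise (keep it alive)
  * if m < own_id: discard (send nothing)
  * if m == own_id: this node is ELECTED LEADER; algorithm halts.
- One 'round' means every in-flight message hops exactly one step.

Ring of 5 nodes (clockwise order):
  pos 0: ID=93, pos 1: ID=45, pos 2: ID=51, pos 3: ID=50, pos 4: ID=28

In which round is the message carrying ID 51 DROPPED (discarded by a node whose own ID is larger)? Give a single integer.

Round 1: pos1(id45) recv 93: fwd; pos2(id51) recv 45: drop; pos3(id50) recv 51: fwd; pos4(id28) recv 50: fwd; pos0(id93) recv 28: drop
Round 2: pos2(id51) recv 93: fwd; pos4(id28) recv 51: fwd; pos0(id93) recv 50: drop
Round 3: pos3(id50) recv 93: fwd; pos0(id93) recv 51: drop
Round 4: pos4(id28) recv 93: fwd
Round 5: pos0(id93) recv 93: ELECTED
Message ID 51 originates at pos 2; dropped at pos 0 in round 3

Answer: 3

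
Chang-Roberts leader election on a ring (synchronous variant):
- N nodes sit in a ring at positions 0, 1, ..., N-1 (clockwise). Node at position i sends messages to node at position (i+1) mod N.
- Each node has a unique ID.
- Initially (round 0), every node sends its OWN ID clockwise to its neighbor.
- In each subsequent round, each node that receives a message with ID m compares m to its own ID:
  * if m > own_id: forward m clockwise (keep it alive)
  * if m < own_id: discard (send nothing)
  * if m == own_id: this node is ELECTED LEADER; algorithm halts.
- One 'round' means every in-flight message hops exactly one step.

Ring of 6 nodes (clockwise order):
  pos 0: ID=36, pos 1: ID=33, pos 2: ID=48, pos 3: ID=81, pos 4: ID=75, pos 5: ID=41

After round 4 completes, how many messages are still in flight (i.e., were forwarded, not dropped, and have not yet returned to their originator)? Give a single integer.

Round 1: pos1(id33) recv 36: fwd; pos2(id48) recv 33: drop; pos3(id81) recv 48: drop; pos4(id75) recv 81: fwd; pos5(id41) recv 75: fwd; pos0(id36) recv 41: fwd
Round 2: pos2(id48) recv 36: drop; pos5(id41) recv 81: fwd; pos0(id36) recv 75: fwd; pos1(id33) recv 41: fwd
Round 3: pos0(id36) recv 81: fwd; pos1(id33) recv 75: fwd; pos2(id48) recv 41: drop
Round 4: pos1(id33) recv 81: fwd; pos2(id48) recv 75: fwd
After round 4: 2 messages still in flight

Answer: 2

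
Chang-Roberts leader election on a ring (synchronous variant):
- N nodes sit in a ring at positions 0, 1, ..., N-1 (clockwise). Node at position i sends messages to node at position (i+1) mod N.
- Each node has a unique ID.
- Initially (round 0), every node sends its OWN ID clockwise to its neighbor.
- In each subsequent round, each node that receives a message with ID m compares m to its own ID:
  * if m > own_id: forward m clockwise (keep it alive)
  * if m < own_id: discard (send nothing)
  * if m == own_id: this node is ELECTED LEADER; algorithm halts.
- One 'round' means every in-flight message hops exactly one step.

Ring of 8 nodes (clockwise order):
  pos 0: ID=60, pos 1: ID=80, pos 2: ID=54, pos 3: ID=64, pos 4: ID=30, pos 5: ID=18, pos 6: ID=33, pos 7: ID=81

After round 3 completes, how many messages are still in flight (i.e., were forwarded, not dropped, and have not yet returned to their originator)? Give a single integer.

Round 1: pos1(id80) recv 60: drop; pos2(id54) recv 80: fwd; pos3(id64) recv 54: drop; pos4(id30) recv 64: fwd; pos5(id18) recv 30: fwd; pos6(id33) recv 18: drop; pos7(id81) recv 33: drop; pos0(id60) recv 81: fwd
Round 2: pos3(id64) recv 80: fwd; pos5(id18) recv 64: fwd; pos6(id33) recv 30: drop; pos1(id80) recv 81: fwd
Round 3: pos4(id30) recv 80: fwd; pos6(id33) recv 64: fwd; pos2(id54) recv 81: fwd
After round 3: 3 messages still in flight

Answer: 3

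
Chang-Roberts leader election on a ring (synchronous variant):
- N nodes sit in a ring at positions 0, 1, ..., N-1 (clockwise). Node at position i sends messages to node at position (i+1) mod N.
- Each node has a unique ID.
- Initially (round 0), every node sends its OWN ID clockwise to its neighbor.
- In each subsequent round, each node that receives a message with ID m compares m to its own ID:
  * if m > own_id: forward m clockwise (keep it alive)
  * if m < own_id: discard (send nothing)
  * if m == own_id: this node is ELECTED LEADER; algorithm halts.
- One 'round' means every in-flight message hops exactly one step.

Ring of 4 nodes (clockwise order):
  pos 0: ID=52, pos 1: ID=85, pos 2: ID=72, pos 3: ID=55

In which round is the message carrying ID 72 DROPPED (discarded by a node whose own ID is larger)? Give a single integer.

Answer: 3

Derivation:
Round 1: pos1(id85) recv 52: drop; pos2(id72) recv 85: fwd; pos3(id55) recv 72: fwd; pos0(id52) recv 55: fwd
Round 2: pos3(id55) recv 85: fwd; pos0(id52) recv 72: fwd; pos1(id85) recv 55: drop
Round 3: pos0(id52) recv 85: fwd; pos1(id85) recv 72: drop
Round 4: pos1(id85) recv 85: ELECTED
Message ID 72 originates at pos 2; dropped at pos 1 in round 3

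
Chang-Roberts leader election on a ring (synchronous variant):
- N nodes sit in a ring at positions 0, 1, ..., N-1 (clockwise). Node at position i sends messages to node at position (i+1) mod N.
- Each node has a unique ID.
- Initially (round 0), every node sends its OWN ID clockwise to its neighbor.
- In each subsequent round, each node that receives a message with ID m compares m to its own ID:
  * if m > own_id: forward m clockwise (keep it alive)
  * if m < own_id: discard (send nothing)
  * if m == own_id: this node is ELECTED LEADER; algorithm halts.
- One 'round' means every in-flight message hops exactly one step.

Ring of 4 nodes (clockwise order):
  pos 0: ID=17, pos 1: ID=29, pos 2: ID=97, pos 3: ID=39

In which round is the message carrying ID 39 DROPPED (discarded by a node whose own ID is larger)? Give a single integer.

Answer: 3

Derivation:
Round 1: pos1(id29) recv 17: drop; pos2(id97) recv 29: drop; pos3(id39) recv 97: fwd; pos0(id17) recv 39: fwd
Round 2: pos0(id17) recv 97: fwd; pos1(id29) recv 39: fwd
Round 3: pos1(id29) recv 97: fwd; pos2(id97) recv 39: drop
Round 4: pos2(id97) recv 97: ELECTED
Message ID 39 originates at pos 3; dropped at pos 2 in round 3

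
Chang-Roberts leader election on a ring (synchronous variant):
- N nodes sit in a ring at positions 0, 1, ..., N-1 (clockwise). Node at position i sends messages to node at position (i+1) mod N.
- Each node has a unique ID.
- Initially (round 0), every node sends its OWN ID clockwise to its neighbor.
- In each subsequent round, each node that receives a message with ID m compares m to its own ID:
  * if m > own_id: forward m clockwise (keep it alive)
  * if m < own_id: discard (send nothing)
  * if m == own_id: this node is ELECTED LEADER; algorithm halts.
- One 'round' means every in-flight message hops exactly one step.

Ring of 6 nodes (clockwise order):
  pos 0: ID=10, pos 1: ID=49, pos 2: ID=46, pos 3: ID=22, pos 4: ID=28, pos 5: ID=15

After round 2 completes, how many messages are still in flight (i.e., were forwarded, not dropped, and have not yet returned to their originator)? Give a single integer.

Round 1: pos1(id49) recv 10: drop; pos2(id46) recv 49: fwd; pos3(id22) recv 46: fwd; pos4(id28) recv 22: drop; pos5(id15) recv 28: fwd; pos0(id10) recv 15: fwd
Round 2: pos3(id22) recv 49: fwd; pos4(id28) recv 46: fwd; pos0(id10) recv 28: fwd; pos1(id49) recv 15: drop
After round 2: 3 messages still in flight

Answer: 3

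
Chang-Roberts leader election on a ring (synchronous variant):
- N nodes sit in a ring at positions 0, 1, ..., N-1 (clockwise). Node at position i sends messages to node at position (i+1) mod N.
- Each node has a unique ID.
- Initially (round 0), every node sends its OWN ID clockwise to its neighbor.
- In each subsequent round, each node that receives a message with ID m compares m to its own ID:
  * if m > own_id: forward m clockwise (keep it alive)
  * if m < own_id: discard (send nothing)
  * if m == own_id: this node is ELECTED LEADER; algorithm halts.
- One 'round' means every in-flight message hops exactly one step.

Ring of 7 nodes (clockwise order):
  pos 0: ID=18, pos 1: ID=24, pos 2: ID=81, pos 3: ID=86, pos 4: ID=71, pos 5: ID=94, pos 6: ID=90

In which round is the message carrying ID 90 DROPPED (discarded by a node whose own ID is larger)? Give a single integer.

Round 1: pos1(id24) recv 18: drop; pos2(id81) recv 24: drop; pos3(id86) recv 81: drop; pos4(id71) recv 86: fwd; pos5(id94) recv 71: drop; pos6(id90) recv 94: fwd; pos0(id18) recv 90: fwd
Round 2: pos5(id94) recv 86: drop; pos0(id18) recv 94: fwd; pos1(id24) recv 90: fwd
Round 3: pos1(id24) recv 94: fwd; pos2(id81) recv 90: fwd
Round 4: pos2(id81) recv 94: fwd; pos3(id86) recv 90: fwd
Round 5: pos3(id86) recv 94: fwd; pos4(id71) recv 90: fwd
Round 6: pos4(id71) recv 94: fwd; pos5(id94) recv 90: drop
Round 7: pos5(id94) recv 94: ELECTED
Message ID 90 originates at pos 6; dropped at pos 5 in round 6

Answer: 6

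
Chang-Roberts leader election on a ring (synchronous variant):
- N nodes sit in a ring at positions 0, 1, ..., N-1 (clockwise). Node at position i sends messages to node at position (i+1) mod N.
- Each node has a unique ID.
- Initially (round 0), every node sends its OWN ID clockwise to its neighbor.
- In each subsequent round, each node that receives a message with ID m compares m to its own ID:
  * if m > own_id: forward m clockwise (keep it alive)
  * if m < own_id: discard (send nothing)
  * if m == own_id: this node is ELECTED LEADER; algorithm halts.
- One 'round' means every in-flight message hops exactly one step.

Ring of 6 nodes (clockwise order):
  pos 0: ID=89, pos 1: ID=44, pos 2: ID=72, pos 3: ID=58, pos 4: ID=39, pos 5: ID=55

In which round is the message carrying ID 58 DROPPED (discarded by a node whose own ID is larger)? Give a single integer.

Round 1: pos1(id44) recv 89: fwd; pos2(id72) recv 44: drop; pos3(id58) recv 72: fwd; pos4(id39) recv 58: fwd; pos5(id55) recv 39: drop; pos0(id89) recv 55: drop
Round 2: pos2(id72) recv 89: fwd; pos4(id39) recv 72: fwd; pos5(id55) recv 58: fwd
Round 3: pos3(id58) recv 89: fwd; pos5(id55) recv 72: fwd; pos0(id89) recv 58: drop
Round 4: pos4(id39) recv 89: fwd; pos0(id89) recv 72: drop
Round 5: pos5(id55) recv 89: fwd
Round 6: pos0(id89) recv 89: ELECTED
Message ID 58 originates at pos 3; dropped at pos 0 in round 3

Answer: 3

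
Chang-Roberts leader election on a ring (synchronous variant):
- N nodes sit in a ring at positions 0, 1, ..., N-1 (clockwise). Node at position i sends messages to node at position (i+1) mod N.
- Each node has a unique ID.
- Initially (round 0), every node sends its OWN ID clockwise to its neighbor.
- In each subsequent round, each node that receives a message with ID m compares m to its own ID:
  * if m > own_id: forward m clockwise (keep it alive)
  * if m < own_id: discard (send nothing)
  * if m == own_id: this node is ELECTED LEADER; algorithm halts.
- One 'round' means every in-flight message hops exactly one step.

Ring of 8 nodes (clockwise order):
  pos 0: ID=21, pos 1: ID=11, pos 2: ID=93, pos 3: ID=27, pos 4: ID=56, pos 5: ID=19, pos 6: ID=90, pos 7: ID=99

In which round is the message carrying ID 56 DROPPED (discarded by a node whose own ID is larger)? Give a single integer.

Round 1: pos1(id11) recv 21: fwd; pos2(id93) recv 11: drop; pos3(id27) recv 93: fwd; pos4(id56) recv 27: drop; pos5(id19) recv 56: fwd; pos6(id90) recv 19: drop; pos7(id99) recv 90: drop; pos0(id21) recv 99: fwd
Round 2: pos2(id93) recv 21: drop; pos4(id56) recv 93: fwd; pos6(id90) recv 56: drop; pos1(id11) recv 99: fwd
Round 3: pos5(id19) recv 93: fwd; pos2(id93) recv 99: fwd
Round 4: pos6(id90) recv 93: fwd; pos3(id27) recv 99: fwd
Round 5: pos7(id99) recv 93: drop; pos4(id56) recv 99: fwd
Round 6: pos5(id19) recv 99: fwd
Round 7: pos6(id90) recv 99: fwd
Round 8: pos7(id99) recv 99: ELECTED
Message ID 56 originates at pos 4; dropped at pos 6 in round 2

Answer: 2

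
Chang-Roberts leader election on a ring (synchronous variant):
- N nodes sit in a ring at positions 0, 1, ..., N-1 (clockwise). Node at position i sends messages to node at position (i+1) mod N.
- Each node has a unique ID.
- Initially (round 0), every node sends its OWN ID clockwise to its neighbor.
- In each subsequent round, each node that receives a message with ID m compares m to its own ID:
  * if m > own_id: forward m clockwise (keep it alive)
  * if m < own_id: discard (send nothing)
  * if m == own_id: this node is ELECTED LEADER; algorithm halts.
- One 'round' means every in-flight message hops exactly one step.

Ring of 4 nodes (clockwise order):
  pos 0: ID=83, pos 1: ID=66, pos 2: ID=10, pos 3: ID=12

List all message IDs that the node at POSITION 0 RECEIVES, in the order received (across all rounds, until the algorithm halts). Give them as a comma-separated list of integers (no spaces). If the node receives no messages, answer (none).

Answer: 12,66,83

Derivation:
Round 1: pos1(id66) recv 83: fwd; pos2(id10) recv 66: fwd; pos3(id12) recv 10: drop; pos0(id83) recv 12: drop
Round 2: pos2(id10) recv 83: fwd; pos3(id12) recv 66: fwd
Round 3: pos3(id12) recv 83: fwd; pos0(id83) recv 66: drop
Round 4: pos0(id83) recv 83: ELECTED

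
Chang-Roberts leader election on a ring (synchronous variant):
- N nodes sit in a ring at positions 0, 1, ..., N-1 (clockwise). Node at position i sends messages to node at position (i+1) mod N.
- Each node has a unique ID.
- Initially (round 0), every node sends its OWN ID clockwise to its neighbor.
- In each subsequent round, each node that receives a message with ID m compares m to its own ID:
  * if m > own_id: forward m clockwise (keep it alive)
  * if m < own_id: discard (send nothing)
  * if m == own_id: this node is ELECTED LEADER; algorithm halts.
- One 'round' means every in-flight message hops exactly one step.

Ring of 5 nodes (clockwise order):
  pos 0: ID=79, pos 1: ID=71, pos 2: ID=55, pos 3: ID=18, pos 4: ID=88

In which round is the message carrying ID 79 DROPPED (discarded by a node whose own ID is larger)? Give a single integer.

Round 1: pos1(id71) recv 79: fwd; pos2(id55) recv 71: fwd; pos3(id18) recv 55: fwd; pos4(id88) recv 18: drop; pos0(id79) recv 88: fwd
Round 2: pos2(id55) recv 79: fwd; pos3(id18) recv 71: fwd; pos4(id88) recv 55: drop; pos1(id71) recv 88: fwd
Round 3: pos3(id18) recv 79: fwd; pos4(id88) recv 71: drop; pos2(id55) recv 88: fwd
Round 4: pos4(id88) recv 79: drop; pos3(id18) recv 88: fwd
Round 5: pos4(id88) recv 88: ELECTED
Message ID 79 originates at pos 0; dropped at pos 4 in round 4

Answer: 4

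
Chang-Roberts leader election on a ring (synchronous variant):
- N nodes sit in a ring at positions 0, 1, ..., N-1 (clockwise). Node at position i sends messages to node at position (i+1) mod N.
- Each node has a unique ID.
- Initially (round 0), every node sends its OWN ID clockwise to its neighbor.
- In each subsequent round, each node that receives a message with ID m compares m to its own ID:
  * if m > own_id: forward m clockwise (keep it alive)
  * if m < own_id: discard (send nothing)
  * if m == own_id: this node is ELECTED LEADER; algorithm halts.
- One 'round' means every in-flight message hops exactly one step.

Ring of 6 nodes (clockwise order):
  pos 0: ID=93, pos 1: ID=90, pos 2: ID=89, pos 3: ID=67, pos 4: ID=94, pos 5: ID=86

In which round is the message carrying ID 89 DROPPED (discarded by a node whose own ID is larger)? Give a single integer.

Answer: 2

Derivation:
Round 1: pos1(id90) recv 93: fwd; pos2(id89) recv 90: fwd; pos3(id67) recv 89: fwd; pos4(id94) recv 67: drop; pos5(id86) recv 94: fwd; pos0(id93) recv 86: drop
Round 2: pos2(id89) recv 93: fwd; pos3(id67) recv 90: fwd; pos4(id94) recv 89: drop; pos0(id93) recv 94: fwd
Round 3: pos3(id67) recv 93: fwd; pos4(id94) recv 90: drop; pos1(id90) recv 94: fwd
Round 4: pos4(id94) recv 93: drop; pos2(id89) recv 94: fwd
Round 5: pos3(id67) recv 94: fwd
Round 6: pos4(id94) recv 94: ELECTED
Message ID 89 originates at pos 2; dropped at pos 4 in round 2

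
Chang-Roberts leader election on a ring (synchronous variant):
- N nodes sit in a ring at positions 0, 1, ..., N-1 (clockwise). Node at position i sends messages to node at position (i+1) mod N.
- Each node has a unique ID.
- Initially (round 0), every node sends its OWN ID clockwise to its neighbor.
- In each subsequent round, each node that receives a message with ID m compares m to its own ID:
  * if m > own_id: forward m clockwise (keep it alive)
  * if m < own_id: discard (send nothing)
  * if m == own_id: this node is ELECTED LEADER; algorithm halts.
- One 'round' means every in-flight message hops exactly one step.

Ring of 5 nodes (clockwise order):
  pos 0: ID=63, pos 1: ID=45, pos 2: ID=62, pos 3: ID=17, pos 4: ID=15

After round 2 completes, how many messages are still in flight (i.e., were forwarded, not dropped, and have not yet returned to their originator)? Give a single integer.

Round 1: pos1(id45) recv 63: fwd; pos2(id62) recv 45: drop; pos3(id17) recv 62: fwd; pos4(id15) recv 17: fwd; pos0(id63) recv 15: drop
Round 2: pos2(id62) recv 63: fwd; pos4(id15) recv 62: fwd; pos0(id63) recv 17: drop
After round 2: 2 messages still in flight

Answer: 2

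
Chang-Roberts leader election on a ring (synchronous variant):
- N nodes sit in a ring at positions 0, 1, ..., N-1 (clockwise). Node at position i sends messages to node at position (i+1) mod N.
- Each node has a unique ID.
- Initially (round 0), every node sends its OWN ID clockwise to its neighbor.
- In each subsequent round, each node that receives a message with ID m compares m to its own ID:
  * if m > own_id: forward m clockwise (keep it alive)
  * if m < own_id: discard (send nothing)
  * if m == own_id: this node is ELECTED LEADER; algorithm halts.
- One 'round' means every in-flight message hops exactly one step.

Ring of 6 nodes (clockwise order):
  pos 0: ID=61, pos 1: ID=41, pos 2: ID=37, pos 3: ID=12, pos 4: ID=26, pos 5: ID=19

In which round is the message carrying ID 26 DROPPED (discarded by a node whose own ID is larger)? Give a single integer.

Round 1: pos1(id41) recv 61: fwd; pos2(id37) recv 41: fwd; pos3(id12) recv 37: fwd; pos4(id26) recv 12: drop; pos5(id19) recv 26: fwd; pos0(id61) recv 19: drop
Round 2: pos2(id37) recv 61: fwd; pos3(id12) recv 41: fwd; pos4(id26) recv 37: fwd; pos0(id61) recv 26: drop
Round 3: pos3(id12) recv 61: fwd; pos4(id26) recv 41: fwd; pos5(id19) recv 37: fwd
Round 4: pos4(id26) recv 61: fwd; pos5(id19) recv 41: fwd; pos0(id61) recv 37: drop
Round 5: pos5(id19) recv 61: fwd; pos0(id61) recv 41: drop
Round 6: pos0(id61) recv 61: ELECTED
Message ID 26 originates at pos 4; dropped at pos 0 in round 2

Answer: 2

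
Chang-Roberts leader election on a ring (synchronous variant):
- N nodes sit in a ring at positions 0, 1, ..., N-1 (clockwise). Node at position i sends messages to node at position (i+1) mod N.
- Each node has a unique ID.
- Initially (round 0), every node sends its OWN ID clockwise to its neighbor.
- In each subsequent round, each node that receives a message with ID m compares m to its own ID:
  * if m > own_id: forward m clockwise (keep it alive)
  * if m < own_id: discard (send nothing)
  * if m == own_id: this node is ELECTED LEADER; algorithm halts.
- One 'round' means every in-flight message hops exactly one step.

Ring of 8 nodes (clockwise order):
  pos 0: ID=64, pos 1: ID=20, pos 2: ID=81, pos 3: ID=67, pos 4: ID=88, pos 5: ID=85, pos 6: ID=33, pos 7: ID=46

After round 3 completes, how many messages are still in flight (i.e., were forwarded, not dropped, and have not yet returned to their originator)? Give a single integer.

Round 1: pos1(id20) recv 64: fwd; pos2(id81) recv 20: drop; pos3(id67) recv 81: fwd; pos4(id88) recv 67: drop; pos5(id85) recv 88: fwd; pos6(id33) recv 85: fwd; pos7(id46) recv 33: drop; pos0(id64) recv 46: drop
Round 2: pos2(id81) recv 64: drop; pos4(id88) recv 81: drop; pos6(id33) recv 88: fwd; pos7(id46) recv 85: fwd
Round 3: pos7(id46) recv 88: fwd; pos0(id64) recv 85: fwd
After round 3: 2 messages still in flight

Answer: 2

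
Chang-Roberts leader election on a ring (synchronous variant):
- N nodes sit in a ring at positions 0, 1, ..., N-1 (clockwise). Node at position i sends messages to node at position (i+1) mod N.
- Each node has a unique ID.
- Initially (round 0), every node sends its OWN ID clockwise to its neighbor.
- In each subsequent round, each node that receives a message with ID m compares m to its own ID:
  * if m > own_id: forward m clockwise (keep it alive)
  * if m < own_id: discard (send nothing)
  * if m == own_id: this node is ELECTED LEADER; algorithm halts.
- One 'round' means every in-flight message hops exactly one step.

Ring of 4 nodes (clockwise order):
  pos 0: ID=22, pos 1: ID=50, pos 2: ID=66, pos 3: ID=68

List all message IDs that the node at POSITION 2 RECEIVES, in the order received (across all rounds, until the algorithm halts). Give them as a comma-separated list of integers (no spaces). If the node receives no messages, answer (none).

Answer: 50,68

Derivation:
Round 1: pos1(id50) recv 22: drop; pos2(id66) recv 50: drop; pos3(id68) recv 66: drop; pos0(id22) recv 68: fwd
Round 2: pos1(id50) recv 68: fwd
Round 3: pos2(id66) recv 68: fwd
Round 4: pos3(id68) recv 68: ELECTED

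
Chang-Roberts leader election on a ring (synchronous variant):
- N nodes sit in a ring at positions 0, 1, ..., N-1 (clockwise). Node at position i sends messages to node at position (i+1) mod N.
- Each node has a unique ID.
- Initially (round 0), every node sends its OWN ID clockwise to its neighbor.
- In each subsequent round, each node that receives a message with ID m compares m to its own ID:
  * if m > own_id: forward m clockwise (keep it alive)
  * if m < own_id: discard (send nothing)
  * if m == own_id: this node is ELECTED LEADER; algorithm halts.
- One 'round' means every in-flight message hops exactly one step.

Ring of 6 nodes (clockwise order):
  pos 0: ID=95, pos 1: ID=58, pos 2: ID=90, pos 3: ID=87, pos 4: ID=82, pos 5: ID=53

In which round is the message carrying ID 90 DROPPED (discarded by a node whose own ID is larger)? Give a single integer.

Answer: 4

Derivation:
Round 1: pos1(id58) recv 95: fwd; pos2(id90) recv 58: drop; pos3(id87) recv 90: fwd; pos4(id82) recv 87: fwd; pos5(id53) recv 82: fwd; pos0(id95) recv 53: drop
Round 2: pos2(id90) recv 95: fwd; pos4(id82) recv 90: fwd; pos5(id53) recv 87: fwd; pos0(id95) recv 82: drop
Round 3: pos3(id87) recv 95: fwd; pos5(id53) recv 90: fwd; pos0(id95) recv 87: drop
Round 4: pos4(id82) recv 95: fwd; pos0(id95) recv 90: drop
Round 5: pos5(id53) recv 95: fwd
Round 6: pos0(id95) recv 95: ELECTED
Message ID 90 originates at pos 2; dropped at pos 0 in round 4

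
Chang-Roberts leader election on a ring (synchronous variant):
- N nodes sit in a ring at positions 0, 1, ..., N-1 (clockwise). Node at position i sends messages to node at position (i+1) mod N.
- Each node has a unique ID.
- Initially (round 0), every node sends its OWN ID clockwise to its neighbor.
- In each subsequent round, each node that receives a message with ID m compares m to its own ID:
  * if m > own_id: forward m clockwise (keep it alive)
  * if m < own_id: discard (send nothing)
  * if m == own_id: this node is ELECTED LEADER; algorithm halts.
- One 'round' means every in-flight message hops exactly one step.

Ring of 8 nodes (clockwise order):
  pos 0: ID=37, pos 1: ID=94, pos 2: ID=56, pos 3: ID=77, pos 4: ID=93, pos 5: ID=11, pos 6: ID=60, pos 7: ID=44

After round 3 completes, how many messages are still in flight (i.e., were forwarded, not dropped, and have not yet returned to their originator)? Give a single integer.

Answer: 2

Derivation:
Round 1: pos1(id94) recv 37: drop; pos2(id56) recv 94: fwd; pos3(id77) recv 56: drop; pos4(id93) recv 77: drop; pos5(id11) recv 93: fwd; pos6(id60) recv 11: drop; pos7(id44) recv 60: fwd; pos0(id37) recv 44: fwd
Round 2: pos3(id77) recv 94: fwd; pos6(id60) recv 93: fwd; pos0(id37) recv 60: fwd; pos1(id94) recv 44: drop
Round 3: pos4(id93) recv 94: fwd; pos7(id44) recv 93: fwd; pos1(id94) recv 60: drop
After round 3: 2 messages still in flight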